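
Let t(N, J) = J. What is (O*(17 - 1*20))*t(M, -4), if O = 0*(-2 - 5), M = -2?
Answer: 0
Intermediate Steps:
O = 0 (O = 0*(-7) = 0)
(O*(17 - 1*20))*t(M, -4) = (0*(17 - 1*20))*(-4) = (0*(17 - 20))*(-4) = (0*(-3))*(-4) = 0*(-4) = 0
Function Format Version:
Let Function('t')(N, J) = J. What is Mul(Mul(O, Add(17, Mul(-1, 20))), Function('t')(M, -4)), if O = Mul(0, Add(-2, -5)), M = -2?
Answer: 0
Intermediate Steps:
O = 0 (O = Mul(0, -7) = 0)
Mul(Mul(O, Add(17, Mul(-1, 20))), Function('t')(M, -4)) = Mul(Mul(0, Add(17, Mul(-1, 20))), -4) = Mul(Mul(0, Add(17, -20)), -4) = Mul(Mul(0, -3), -4) = Mul(0, -4) = 0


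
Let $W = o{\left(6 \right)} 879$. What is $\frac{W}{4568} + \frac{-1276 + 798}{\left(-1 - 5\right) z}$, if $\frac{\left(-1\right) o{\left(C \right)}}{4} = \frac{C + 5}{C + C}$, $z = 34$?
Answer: $\frac{381503}{232968} \approx 1.6376$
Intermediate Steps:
$o{\left(C \right)} = - \frac{2 \left(5 + C\right)}{C}$ ($o{\left(C \right)} = - 4 \frac{C + 5}{C + C} = - 4 \frac{5 + C}{2 C} = - \frac{2 \left(5 + C\right)}{C}$)
$W = -3223$ ($W = \left(-2 - \frac{10}{6}\right) 879 = \left(-2 - \frac{5}{3}\right) 879 = \left(- \frac{11}{3}\right) 879 = -3223$)
$\frac{W}{4568} + \frac{-1276 + 798}{\left(-1 - 5\right) z} = - \frac{3223}{4568} + \frac{-1276 + 798}{\left(-1 - 5\right) 34} = \left(-3223\right) \frac{1}{4568} - \frac{478}{\left(-6\right) 34} = - \frac{3223}{4568} - \frac{478}{-204} = - \frac{3223}{4568} - - \frac{239}{102} = - \frac{3223}{4568} + \frac{239}{102} = \frac{381503}{232968}$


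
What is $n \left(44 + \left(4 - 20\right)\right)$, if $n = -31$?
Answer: $-868$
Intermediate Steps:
$n \left(44 + \left(4 - 20\right)\right) = - 31 \left(44 + \left(4 - 20\right)\right) = - 31 \left(44 - 16\right) = \left(-31\right) 28 = -868$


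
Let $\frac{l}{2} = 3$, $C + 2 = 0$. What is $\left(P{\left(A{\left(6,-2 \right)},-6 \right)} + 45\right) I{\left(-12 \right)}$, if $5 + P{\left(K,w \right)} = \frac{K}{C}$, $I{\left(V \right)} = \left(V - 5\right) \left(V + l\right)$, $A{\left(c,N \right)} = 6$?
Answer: $3774$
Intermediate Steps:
$C = -2$ ($C = -2 + 0 = -2$)
$l = 6$ ($l = 2 \cdot 3 = 6$)
$I{\left(V \right)} = \left(-5 + V\right) \left(6 + V\right)$ ($I{\left(V \right)} = \left(V - 5\right) \left(V + 6\right) = \left(-5 + V\right) \left(6 + V\right)$)
$P{\left(K,w \right)} = -5 - \frac{K}{2}$ ($P{\left(K,w \right)} = -5 + \frac{K}{-2} = -5 + K \left(- \frac{1}{2}\right) = -5 - \frac{K}{2}$)
$\left(P{\left(A{\left(6,-2 \right)},-6 \right)} + 45\right) I{\left(-12 \right)} = \left(\left(-5 - 3\right) + 45\right) \left(-30 - 12 + \left(-12\right)^{2}\right) = \left(\left(-5 - 3\right) + 45\right) \left(-30 - 12 + 144\right) = \left(-8 + 45\right) 102 = 37 \cdot 102 = 3774$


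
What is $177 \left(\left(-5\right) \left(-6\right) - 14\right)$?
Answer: $2832$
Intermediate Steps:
$177 \left(\left(-5\right) \left(-6\right) - 14\right) = 177 \left(30 - 14\right) = 177 \cdot 16 = 2832$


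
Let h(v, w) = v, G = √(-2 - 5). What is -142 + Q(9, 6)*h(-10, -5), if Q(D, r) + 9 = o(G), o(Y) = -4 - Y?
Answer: -12 + 10*I*√7 ≈ -12.0 + 26.458*I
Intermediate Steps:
G = I*√7 (G = √(-7) = I*√7 ≈ 2.6458*I)
Q(D, r) = -13 - I*√7 (Q(D, r) = -9 + (-4 - I*√7) = -13 - I*√7)
-142 + Q(9, 6)*h(-10, -5) = -142 + (-13 - I*√7)*(-10) = -142 + (130 + 10*I*√7) = -12 + 10*I*√7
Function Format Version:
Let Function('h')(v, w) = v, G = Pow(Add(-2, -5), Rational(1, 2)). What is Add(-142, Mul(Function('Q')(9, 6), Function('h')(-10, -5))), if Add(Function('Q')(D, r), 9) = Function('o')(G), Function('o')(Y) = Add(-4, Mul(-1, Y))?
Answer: Add(-12, Mul(10, I, Pow(7, Rational(1, 2)))) ≈ Add(-12.000, Mul(26.458, I))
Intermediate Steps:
G = Mul(I, Pow(7, Rational(1, 2))) (G = Pow(-7, Rational(1, 2)) = Mul(I, Pow(7, Rational(1, 2))) ≈ Mul(2.6458, I))
Function('Q')(D, r) = Add(-13, Mul(-1, I, Pow(7, Rational(1, 2)))) (Function('Q')(D, r) = Add(-9, Add(-4, Mul(-1, Mul(I, Pow(7, Rational(1, 2)))))) = Add(-9, Add(-4, Mul(-1, I, Pow(7, Rational(1, 2))))) = Add(-13, Mul(-1, I, Pow(7, Rational(1, 2)))))
Add(-142, Mul(Function('Q')(9, 6), Function('h')(-10, -5))) = Add(-142, Mul(Add(-13, Mul(-1, I, Pow(7, Rational(1, 2)))), -10)) = Add(-142, Add(130, Mul(10, I, Pow(7, Rational(1, 2))))) = Add(-12, Mul(10, I, Pow(7, Rational(1, 2))))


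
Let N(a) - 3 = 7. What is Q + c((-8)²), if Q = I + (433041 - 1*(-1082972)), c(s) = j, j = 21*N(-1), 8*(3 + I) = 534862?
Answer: 6332311/4 ≈ 1.5831e+6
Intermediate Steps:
N(a) = 10 (N(a) = 3 + 7 = 10)
I = 267419/4 (I = -3 + (⅛)*534862 = -3 + 267431/4 = 267419/4 ≈ 66855.)
j = 210 (j = 21*10 = 210)
c(s) = 210
Q = 6331471/4 (Q = 267419/4 + (433041 - 1*(-1082972)) = 267419/4 + (433041 + 1082972) = 267419/4 + 1516013 = 6331471/4 ≈ 1.5829e+6)
Q + c((-8)²) = 6331471/4 + 210 = 6332311/4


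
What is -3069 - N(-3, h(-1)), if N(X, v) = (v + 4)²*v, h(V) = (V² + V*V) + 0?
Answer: -3141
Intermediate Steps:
h(V) = 2*V² (h(V) = (V² + V²) + 0 = 2*V² + 0 = 2*V²)
N(X, v) = v*(4 + v)² (N(X, v) = (4 + v)²*v = v*(4 + v)²)
-3069 - N(-3, h(-1)) = -3069 - 2*(-1)²*(4 + 2*(-1)²)² = -3069 - 2*1*(4 + 2*1)² = -3069 - 2*(4 + 2)² = -3069 - 2*6² = -3069 - 2*36 = -3069 - 1*72 = -3069 - 72 = -3141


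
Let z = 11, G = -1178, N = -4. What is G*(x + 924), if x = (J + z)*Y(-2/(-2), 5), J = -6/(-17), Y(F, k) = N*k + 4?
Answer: -14866360/17 ≈ -8.7449e+5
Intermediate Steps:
Y(F, k) = 4 - 4*k (Y(F, k) = -4*k + 4 = 4 - 4*k)
J = 6/17 (J = -6*(-1/17) = 6/17 ≈ 0.35294)
x = -3088/17 (x = (6/17 + 11)*(4 - 4*5) = 193*(4 - 20)/17 = (193/17)*(-16) = -3088/17 ≈ -181.65)
G*(x + 924) = -1178*(-3088/17 + 924) = -1178*12620/17 = -14866360/17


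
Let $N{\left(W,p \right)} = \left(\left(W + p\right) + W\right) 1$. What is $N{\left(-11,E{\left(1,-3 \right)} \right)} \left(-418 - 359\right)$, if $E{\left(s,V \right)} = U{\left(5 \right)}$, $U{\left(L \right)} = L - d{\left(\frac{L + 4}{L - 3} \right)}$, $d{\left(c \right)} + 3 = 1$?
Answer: $11655$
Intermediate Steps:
$d{\left(c \right)} = -2$ ($d{\left(c \right)} = -3 + 1 = -2$)
$U{\left(L \right)} = 2 + L$ ($U{\left(L \right)} = L - -2 = L + 2 = 2 + L$)
$E{\left(s,V \right)} = 7$ ($E{\left(s,V \right)} = 2 + 5 = 7$)
$N{\left(W,p \right)} = p + 2 W$ ($N{\left(W,p \right)} = \left(p + 2 W\right) 1 = p + 2 W$)
$N{\left(-11,E{\left(1,-3 \right)} \right)} \left(-418 - 359\right) = \left(7 + 2 \left(-11\right)\right) \left(-418 - 359\right) = \left(7 - 22\right) \left(-777\right) = \left(-15\right) \left(-777\right) = 11655$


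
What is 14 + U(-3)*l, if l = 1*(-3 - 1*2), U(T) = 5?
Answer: -11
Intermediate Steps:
l = -5 (l = 1*(-3 - 2) = 1*(-5) = -5)
14 + U(-3)*l = 14 + 5*(-5) = 14 - 25 = -11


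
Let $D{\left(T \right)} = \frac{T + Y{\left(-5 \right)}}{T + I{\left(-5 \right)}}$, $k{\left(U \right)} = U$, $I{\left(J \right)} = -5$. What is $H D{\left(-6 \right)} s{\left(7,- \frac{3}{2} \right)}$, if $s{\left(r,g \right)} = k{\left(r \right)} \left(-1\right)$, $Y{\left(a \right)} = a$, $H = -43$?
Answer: $301$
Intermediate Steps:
$D{\left(T \right)} = 1$ ($D{\left(T \right)} = \frac{T - 5}{T - 5} = \frac{-5 + T}{-5 + T} = 1$)
$s{\left(r,g \right)} = - r$ ($s{\left(r,g \right)} = r \left(-1\right) = - r$)
$H D{\left(-6 \right)} s{\left(7,- \frac{3}{2} \right)} = \left(-43\right) 1 \left(\left(-1\right) 7\right) = \left(-43\right) \left(-7\right) = 301$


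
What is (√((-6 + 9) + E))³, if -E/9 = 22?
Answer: -195*I*√195 ≈ -2723.0*I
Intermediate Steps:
E = -198 (E = -9*22 = -198)
(√((-6 + 9) + E))³ = (√((-6 + 9) - 198))³ = (√(3 - 198))³ = (√(-195))³ = (I*√195)³ = -195*I*√195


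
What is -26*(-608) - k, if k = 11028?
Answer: 4780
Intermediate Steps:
-26*(-608) - k = -26*(-608) - 1*11028 = 15808 - 11028 = 4780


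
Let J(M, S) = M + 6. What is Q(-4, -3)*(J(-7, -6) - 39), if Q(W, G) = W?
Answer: 160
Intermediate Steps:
J(M, S) = 6 + M
Q(-4, -3)*(J(-7, -6) - 39) = -4*((6 - 7) - 39) = -4*(-1 - 39) = -4*(-40) = 160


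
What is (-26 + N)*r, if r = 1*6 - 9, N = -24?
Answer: 150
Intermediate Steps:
r = -3 (r = 6 - 9 = -3)
(-26 + N)*r = (-26 - 24)*(-3) = -50*(-3) = 150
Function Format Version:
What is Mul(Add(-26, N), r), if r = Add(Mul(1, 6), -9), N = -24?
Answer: 150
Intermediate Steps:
r = -3 (r = Add(6, -9) = -3)
Mul(Add(-26, N), r) = Mul(Add(-26, -24), -3) = Mul(-50, -3) = 150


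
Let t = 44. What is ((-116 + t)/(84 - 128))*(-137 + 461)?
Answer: 5832/11 ≈ 530.18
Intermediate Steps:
((-116 + t)/(84 - 128))*(-137 + 461) = ((-116 + 44)/(84 - 128))*(-137 + 461) = -72/(-44)*324 = -72*(-1/44)*324 = (18/11)*324 = 5832/11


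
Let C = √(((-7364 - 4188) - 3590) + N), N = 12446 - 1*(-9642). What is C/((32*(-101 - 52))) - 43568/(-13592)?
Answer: 5446/1699 - √6946/4896 ≈ 3.1884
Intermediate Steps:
N = 22088 (N = 12446 + 9642 = 22088)
C = √6946 (C = √(((-7364 - 4188) - 3590) + 22088) = √((-11552 - 3590) + 22088) = √(-15142 + 22088) = √6946 ≈ 83.343)
C/((32*(-101 - 52))) - 43568/(-13592) = √6946/((32*(-101 - 52))) - 43568/(-13592) = √6946/((32*(-153))) - 43568*(-1/13592) = √6946/(-4896) + 5446/1699 = √6946*(-1/4896) + 5446/1699 = -√6946/4896 + 5446/1699 = 5446/1699 - √6946/4896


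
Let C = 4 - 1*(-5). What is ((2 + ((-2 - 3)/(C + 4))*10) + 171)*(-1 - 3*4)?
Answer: -2199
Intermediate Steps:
C = 9 (C = 4 + 5 = 9)
((2 + ((-2 - 3)/(C + 4))*10) + 171)*(-1 - 3*4) = ((2 + ((-2 - 3)/(9 + 4))*10) + 171)*(-1 - 3*4) = ((2 - 5/13*10) + 171)*(-1 - 12) = ((2 - 5*1/13*10) + 171)*(-13) = ((2 - 5/13*10) + 171)*(-13) = ((2 - 50/13) + 171)*(-13) = (-24/13 + 171)*(-13) = (2199/13)*(-13) = -2199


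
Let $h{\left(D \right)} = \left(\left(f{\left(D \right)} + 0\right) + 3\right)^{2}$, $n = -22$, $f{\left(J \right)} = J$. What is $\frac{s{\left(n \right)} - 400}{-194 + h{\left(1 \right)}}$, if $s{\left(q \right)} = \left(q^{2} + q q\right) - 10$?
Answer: $- \frac{279}{89} \approx -3.1348$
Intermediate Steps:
$s{\left(q \right)} = -10 + 2 q^{2}$ ($s{\left(q \right)} = \left(q^{2} + q^{2}\right) - 10 = 2 q^{2} - 10 = -10 + 2 q^{2}$)
$h{\left(D \right)} = \left(3 + D\right)^{2}$ ($h{\left(D \right)} = \left(\left(D + 0\right) + 3\right)^{2} = \left(D + 3\right)^{2} = \left(3 + D\right)^{2}$)
$\frac{s{\left(n \right)} - 400}{-194 + h{\left(1 \right)}} = \frac{\left(-10 + 2 \left(-22\right)^{2}\right) - 400}{-194 + \left(3 + 1\right)^{2}} = \frac{\left(-10 + 2 \cdot 484\right) - 400}{-194 + 4^{2}} = \frac{\left(-10 + 968\right) - 400}{-194 + 16} = \frac{958 - 400}{-178} = 558 \left(- \frac{1}{178}\right) = - \frac{279}{89}$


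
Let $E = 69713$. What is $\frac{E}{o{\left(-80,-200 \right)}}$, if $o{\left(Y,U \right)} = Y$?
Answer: $- \frac{69713}{80} \approx -871.41$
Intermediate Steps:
$\frac{E}{o{\left(-80,-200 \right)}} = \frac{69713}{-80} = 69713 \left(- \frac{1}{80}\right) = - \frac{69713}{80}$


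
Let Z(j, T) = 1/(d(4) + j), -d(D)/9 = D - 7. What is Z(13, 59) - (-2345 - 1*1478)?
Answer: 152921/40 ≈ 3823.0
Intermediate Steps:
d(D) = 63 - 9*D (d(D) = -9*(D - 7) = -9*(-7 + D) = 63 - 9*D)
Z(j, T) = 1/(27 + j) (Z(j, T) = 1/((63 - 9*4) + j) = 1/((63 - 36) + j) = 1/(27 + j))
Z(13, 59) - (-2345 - 1*1478) = 1/(27 + 13) - (-2345 - 1*1478) = 1/40 - (-2345 - 1478) = 1/40 - 1*(-3823) = 1/40 + 3823 = 152921/40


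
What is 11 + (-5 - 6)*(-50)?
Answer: 561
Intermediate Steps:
11 + (-5 - 6)*(-50) = 11 - 11*(-50) = 11 + 550 = 561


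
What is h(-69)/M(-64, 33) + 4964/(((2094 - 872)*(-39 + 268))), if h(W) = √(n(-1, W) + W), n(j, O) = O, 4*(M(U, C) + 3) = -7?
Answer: 2482/139919 - 4*I*√138/19 ≈ 0.017739 - 2.4731*I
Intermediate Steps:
M(U, C) = -19/4 (M(U, C) = -3 + (¼)*(-7) = -3 - 7/4 = -19/4)
h(W) = √2*√W (h(W) = √(W + W) = √(2*W) = √2*√W)
h(-69)/M(-64, 33) + 4964/(((2094 - 872)*(-39 + 268))) = (√2*√(-69))/(-19/4) + 4964/(((2094 - 872)*(-39 + 268))) = (√2*(I*√69))*(-4/19) + 4964/((1222*229)) = (I*√138)*(-4/19) + 4964/279838 = -4*I*√138/19 + 4964*(1/279838) = -4*I*√138/19 + 2482/139919 = 2482/139919 - 4*I*√138/19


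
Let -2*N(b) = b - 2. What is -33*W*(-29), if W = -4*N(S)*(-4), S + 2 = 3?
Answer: 7656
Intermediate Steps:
S = 1 (S = -2 + 3 = 1)
N(b) = 1 - b/2 (N(b) = -(b - 2)/2 = -(-2 + b)/2 = 1 - b/2)
W = 8 (W = -4*(1 - 1/2*1)*(-4) = -4*(1 - 1/2)*(-4) = -4*1/2*(-4) = -2*(-4) = 8)
-33*W*(-29) = -33*8*(-29) = -264*(-29) = 7656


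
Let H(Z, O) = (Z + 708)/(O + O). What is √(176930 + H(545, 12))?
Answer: √25485438/12 ≈ 420.69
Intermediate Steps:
H(Z, O) = (708 + Z)/(2*O) (H(Z, O) = (708 + Z)/((2*O)) = (708 + Z)*(1/(2*O)) = (708 + Z)/(2*O))
√(176930 + H(545, 12)) = √(176930 + (½)*(708 + 545)/12) = √(176930 + (½)*(1/12)*1253) = √(176930 + 1253/24) = √(4247573/24) = √25485438/12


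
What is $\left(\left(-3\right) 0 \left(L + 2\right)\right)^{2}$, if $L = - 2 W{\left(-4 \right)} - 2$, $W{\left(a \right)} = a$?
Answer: $0$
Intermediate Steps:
$L = 6$ ($L = \left(-2\right) \left(-4\right) - 2 = 8 - 2 = 6$)
$\left(\left(-3\right) 0 \left(L + 2\right)\right)^{2} = \left(\left(-3\right) 0 \left(6 + 2\right)\right)^{2} = \left(0 \cdot 8\right)^{2} = 0^{2} = 0$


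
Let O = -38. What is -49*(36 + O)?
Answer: 98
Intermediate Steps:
-49*(36 + O) = -49*(36 - 38) = -49*(-2) = 98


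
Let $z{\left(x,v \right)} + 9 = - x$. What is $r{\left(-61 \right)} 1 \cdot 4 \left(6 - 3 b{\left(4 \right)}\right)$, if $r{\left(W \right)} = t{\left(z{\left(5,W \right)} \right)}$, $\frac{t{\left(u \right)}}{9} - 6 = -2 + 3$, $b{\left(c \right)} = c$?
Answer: $-1512$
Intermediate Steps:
$z{\left(x,v \right)} = -9 - x$
$t{\left(u \right)} = 63$ ($t{\left(u \right)} = 54 + 9 \left(-2 + 3\right) = 54 + 9 \cdot 1 = 54 + 9 = 63$)
$r{\left(W \right)} = 63$
$r{\left(-61 \right)} 1 \cdot 4 \left(6 - 3 b{\left(4 \right)}\right) = 63 \cdot 1 \cdot 4 \left(6 - 12\right) = 63 \cdot 4 \left(6 - 12\right) = 63 \cdot 4 \left(-6\right) = 63 \left(-24\right) = -1512$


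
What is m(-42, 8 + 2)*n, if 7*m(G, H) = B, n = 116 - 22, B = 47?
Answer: 4418/7 ≈ 631.14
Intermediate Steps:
n = 94
m(G, H) = 47/7 (m(G, H) = (⅐)*47 = 47/7)
m(-42, 8 + 2)*n = (47/7)*94 = 4418/7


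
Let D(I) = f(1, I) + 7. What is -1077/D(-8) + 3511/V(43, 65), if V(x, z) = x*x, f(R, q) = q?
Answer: 1994884/1849 ≈ 1078.9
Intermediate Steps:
V(x, z) = x²
D(I) = 7 + I (D(I) = I + 7 = 7 + I)
-1077/D(-8) + 3511/V(43, 65) = -1077/(7 - 8) + 3511/(43²) = -1077/(-1) + 3511/1849 = -1077*(-1) + 3511*(1/1849) = 1077 + 3511/1849 = 1994884/1849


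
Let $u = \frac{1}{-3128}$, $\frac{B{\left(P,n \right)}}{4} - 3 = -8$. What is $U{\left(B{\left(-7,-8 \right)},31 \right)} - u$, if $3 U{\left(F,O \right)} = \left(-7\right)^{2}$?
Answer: $\frac{153275}{9384} \approx 16.334$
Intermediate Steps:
$B{\left(P,n \right)} = -20$ ($B{\left(P,n \right)} = 12 + 4 \left(-8\right) = 12 - 32 = -20$)
$u = - \frac{1}{3128} \approx -0.00031969$
$U{\left(F,O \right)} = \frac{49}{3}$ ($U{\left(F,O \right)} = \frac{\left(-7\right)^{2}}{3} = \frac{1}{3} \cdot 49 = \frac{49}{3}$)
$U{\left(B{\left(-7,-8 \right)},31 \right)} - u = \frac{49}{3} - - \frac{1}{3128} = \frac{49}{3} + \frac{1}{3128} = \frac{153275}{9384}$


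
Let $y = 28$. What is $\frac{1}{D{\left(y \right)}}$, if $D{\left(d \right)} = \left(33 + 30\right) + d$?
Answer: $\frac{1}{91} \approx 0.010989$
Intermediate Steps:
$D{\left(d \right)} = 63 + d$
$\frac{1}{D{\left(y \right)}} = \frac{1}{63 + 28} = \frac{1}{91}$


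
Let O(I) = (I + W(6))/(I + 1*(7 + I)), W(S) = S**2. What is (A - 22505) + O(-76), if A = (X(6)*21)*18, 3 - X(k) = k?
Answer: -685523/29 ≈ -23639.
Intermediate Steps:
X(k) = 3 - k
O(I) = (36 + I)/(7 + 2*I) (O(I) = (I + 6**2)/(I + 1*(7 + I)) = (I + 36)/(I + (7 + I)) = (36 + I)/(7 + 2*I))
A = -1134 (A = ((3 - 1*6)*21)*18 = ((3 - 6)*21)*18 = -3*21*18 = -63*18 = -1134)
(A - 22505) + O(-76) = (-1134 - 22505) + (36 - 76)/(7 + 2*(-76)) = -23639 - 40/(7 - 152) = -23639 - 40/(-145) = -23639 - 1/145*(-40) = -23639 + 8/29 = -685523/29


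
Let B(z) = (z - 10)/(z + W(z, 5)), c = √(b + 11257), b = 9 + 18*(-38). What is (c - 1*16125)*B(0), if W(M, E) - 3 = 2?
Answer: 32250 - 2*√10582 ≈ 32044.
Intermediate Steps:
b = -675 (b = 9 - 684 = -675)
W(M, E) = 5 (W(M, E) = 3 + 2 = 5)
c = √10582 (c = √(-675 + 11257) = √10582 ≈ 102.87)
B(z) = (-10 + z)/(5 + z) (B(z) = (z - 10)/(z + 5) = (-10 + z)/(5 + z))
(c - 1*16125)*B(0) = (√10582 - 1*16125)*((-10 + 0)/(5 + 0)) = (√10582 - 16125)*(-10/5) = (-16125 + √10582)*((⅕)*(-10)) = (-16125 + √10582)*(-2) = 32250 - 2*√10582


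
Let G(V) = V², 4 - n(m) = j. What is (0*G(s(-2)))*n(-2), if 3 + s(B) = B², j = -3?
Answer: 0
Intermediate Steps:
s(B) = -3 + B²
n(m) = 7 (n(m) = 4 - 1*(-3) = 4 + 3 = 7)
(0*G(s(-2)))*n(-2) = (0*(-3 + (-2)²)²)*7 = (0*(-3 + 4)²)*7 = (0*1²)*7 = (0*1)*7 = 0*7 = 0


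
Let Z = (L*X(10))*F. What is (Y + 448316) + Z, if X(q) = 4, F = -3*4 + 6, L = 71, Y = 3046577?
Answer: 3493189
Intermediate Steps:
F = -6 (F = -12 + 6 = -6)
Z = -1704 (Z = (71*4)*(-6) = 284*(-6) = -1704)
(Y + 448316) + Z = (3046577 + 448316) - 1704 = 3494893 - 1704 = 3493189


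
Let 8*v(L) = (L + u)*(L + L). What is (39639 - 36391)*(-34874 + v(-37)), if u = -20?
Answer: -111558244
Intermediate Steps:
v(L) = L*(-20 + L)/4 (v(L) = ((L - 20)*(L + L))/8 = ((-20 + L)*(2*L))/8 = (2*L*(-20 + L))/8 = L*(-20 + L)/4)
(39639 - 36391)*(-34874 + v(-37)) = (39639 - 36391)*(-34874 + (¼)*(-37)*(-20 - 37)) = 3248*(-34874 + (¼)*(-37)*(-57)) = 3248*(-34874 + 2109/4) = 3248*(-137387/4) = -111558244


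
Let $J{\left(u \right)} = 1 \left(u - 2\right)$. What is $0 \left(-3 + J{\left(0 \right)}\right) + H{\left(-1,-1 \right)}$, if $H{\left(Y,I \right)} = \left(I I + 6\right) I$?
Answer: $-7$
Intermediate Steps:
$J{\left(u \right)} = -2 + u$ ($J{\left(u \right)} = 1 \left(-2 + u\right) = -2 + u$)
$H{\left(Y,I \right)} = I \left(6 + I^{2}\right)$ ($H{\left(Y,I \right)} = \left(I^{2} + 6\right) I = \left(6 + I^{2}\right) I = I \left(6 + I^{2}\right)$)
$0 \left(-3 + J{\left(0 \right)}\right) + H{\left(-1,-1 \right)} = 0 \left(-3 + \left(-2 + 0\right)\right) - \left(6 + \left(-1\right)^{2}\right) = 0 \left(-3 - 2\right) - \left(6 + 1\right) = 0 \left(-5\right) - 7 = 0 - 7 = -7$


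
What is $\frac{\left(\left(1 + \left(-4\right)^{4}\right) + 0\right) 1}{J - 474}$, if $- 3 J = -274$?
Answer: $- \frac{771}{1148} \approx -0.6716$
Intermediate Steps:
$J = \frac{274}{3}$ ($J = \left(- \frac{1}{3}\right) \left(-274\right) = \frac{274}{3} \approx 91.333$)
$\frac{\left(\left(1 + \left(-4\right)^{4}\right) + 0\right) 1}{J - 474} = \frac{\left(\left(1 + \left(-4\right)^{4}\right) + 0\right) 1}{\frac{274}{3} - 474} = \frac{\left(\left(1 + 256\right) + 0\right) 1}{- \frac{1148}{3}} = \left(257 + 0\right) 1 \left(- \frac{3}{1148}\right) = 257 \cdot 1 \left(- \frac{3}{1148}\right) = 257 \left(- \frac{3}{1148}\right) = - \frac{771}{1148}$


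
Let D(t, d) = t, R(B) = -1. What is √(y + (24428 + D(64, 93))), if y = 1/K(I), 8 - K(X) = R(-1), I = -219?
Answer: √220429/3 ≈ 156.50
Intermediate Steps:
K(X) = 9 (K(X) = 8 - 1*(-1) = 8 + 1 = 9)
y = ⅑ (y = 1/9 = ⅑ ≈ 0.11111)
√(y + (24428 + D(64, 93))) = √(⅑ + (24428 + 64)) = √(⅑ + 24492) = √(220429/9) = √220429/3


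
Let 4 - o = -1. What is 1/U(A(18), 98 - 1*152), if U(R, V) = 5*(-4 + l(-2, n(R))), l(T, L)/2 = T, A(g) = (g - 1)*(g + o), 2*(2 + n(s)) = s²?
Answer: -1/40 ≈ -0.025000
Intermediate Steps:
o = 5 (o = 4 - 1*(-1) = 4 + 1 = 5)
n(s) = -2 + s²/2
A(g) = (-1 + g)*(5 + g) (A(g) = (g - 1)*(g + 5) = (-1 + g)*(5 + g))
l(T, L) = 2*T
U(R, V) = -40 (U(R, V) = 5*(-4 + 2*(-2)) = 5*(-4 - 4) = 5*(-8) = -40)
1/U(A(18), 98 - 1*152) = 1/(-40) = -1/40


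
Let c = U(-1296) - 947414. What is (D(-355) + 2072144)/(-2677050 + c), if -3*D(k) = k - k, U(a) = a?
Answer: -129509/226610 ≈ -0.57151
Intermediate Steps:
D(k) = 0 (D(k) = -(k - k)/3 = -⅓*0 = 0)
c = -948710 (c = -1296 - 947414 = -948710)
(D(-355) + 2072144)/(-2677050 + c) = (0 + 2072144)/(-2677050 - 948710) = 2072144/(-3625760) = 2072144*(-1/3625760) = -129509/226610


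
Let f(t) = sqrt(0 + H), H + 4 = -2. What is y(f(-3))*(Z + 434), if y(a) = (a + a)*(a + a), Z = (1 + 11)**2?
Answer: -13872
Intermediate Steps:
H = -6 (H = -4 - 2 = -6)
f(t) = I*sqrt(6) (f(t) = sqrt(0 - 6) = sqrt(-6) = I*sqrt(6))
Z = 144 (Z = 12**2 = 144)
y(a) = 4*a**2 (y(a) = (2*a)*(2*a) = 4*a**2)
y(f(-3))*(Z + 434) = (4*(I*sqrt(6))**2)*(144 + 434) = (4*(-6))*578 = -24*578 = -13872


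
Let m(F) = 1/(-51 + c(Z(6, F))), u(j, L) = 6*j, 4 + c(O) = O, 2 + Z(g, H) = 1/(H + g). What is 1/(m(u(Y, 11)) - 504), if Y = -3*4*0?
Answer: -341/171870 ≈ -0.0019841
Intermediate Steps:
Z(g, H) = -2 + 1/(H + g)
Y = 0 (Y = -12*0 = 0)
c(O) = -4 + O
m(F) = 1/(-55 + (-11 - 2*F)/(6 + F)) (m(F) = 1/(-51 + (-4 + (1 - 2*F - 2*6)/(F + 6))) = 1/(-51 + (-4 + (1 - 2*F - 12)/(6 + F))) = 1/(-51 + (-4 + (-11 - 2*F)/(6 + F))) = 1/(-55 + (-11 - 2*F)/(6 + F)))
1/(m(u(Y, 11)) - 504) = 1/((-6 - 6*0)/(341 + 57*(6*0)) - 504) = 1/((-6 - 1*0)/(341 + 57*0) - 504) = 1/((-6 + 0)/(341 + 0) - 504) = 1/(-6/341 - 504) = 1/(-171870/341) = -341/171870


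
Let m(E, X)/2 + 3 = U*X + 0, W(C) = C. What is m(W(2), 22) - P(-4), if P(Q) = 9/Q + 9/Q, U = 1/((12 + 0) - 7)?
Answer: 73/10 ≈ 7.3000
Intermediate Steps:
U = 1/5 (U = 1/(12 - 7) = 1/5 ≈ 0.20000)
P(Q) = 18/Q
m(E, X) = -6 + 2*X/5 (m(E, X) = -6 + 2*(X/5 + 0) = -6 + 2*(X/5) = -6 + 2*X/5)
m(W(2), 22) - P(-4) = (-6 + (2/5)*22) - 18/(-4) = (-6 + 44/5) - 18*(-1)/4 = 14/5 - 1*(-9/2) = 14/5 + 9/2 = 73/10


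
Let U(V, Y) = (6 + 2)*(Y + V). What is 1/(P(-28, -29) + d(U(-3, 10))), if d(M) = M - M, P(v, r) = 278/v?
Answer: -14/139 ≈ -0.10072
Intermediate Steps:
U(V, Y) = 8*V + 8*Y (U(V, Y) = 8*(V + Y) = 8*V + 8*Y)
d(M) = 0
1/(P(-28, -29) + d(U(-3, 10))) = 1/(278/(-28) + 0) = 1/(278*(-1/28) + 0) = 1/(-139/14 + 0) = 1/(-139/14) = -14/139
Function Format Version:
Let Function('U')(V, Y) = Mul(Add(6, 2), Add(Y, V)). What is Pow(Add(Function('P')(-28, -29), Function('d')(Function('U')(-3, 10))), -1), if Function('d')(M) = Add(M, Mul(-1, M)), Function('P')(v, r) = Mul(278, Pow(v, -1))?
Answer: Rational(-14, 139) ≈ -0.10072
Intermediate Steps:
Function('U')(V, Y) = Add(Mul(8, V), Mul(8, Y)) (Function('U')(V, Y) = Mul(8, Add(V, Y)) = Add(Mul(8, V), Mul(8, Y)))
Function('d')(M) = 0
Pow(Add(Function('P')(-28, -29), Function('d')(Function('U')(-3, 10))), -1) = Pow(Add(Mul(278, Pow(-28, -1)), 0), -1) = Pow(Add(Mul(278, Rational(-1, 28)), 0), -1) = Pow(Add(Rational(-139, 14), 0), -1) = Pow(Rational(-139, 14), -1) = Rational(-14, 139)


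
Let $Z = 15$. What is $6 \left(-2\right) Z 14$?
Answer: $-2520$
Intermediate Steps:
$6 \left(-2\right) Z 14 = 6 \left(-2\right) 15 \cdot 14 = \left(-12\right) 15 \cdot 14 = \left(-180\right) 14 = -2520$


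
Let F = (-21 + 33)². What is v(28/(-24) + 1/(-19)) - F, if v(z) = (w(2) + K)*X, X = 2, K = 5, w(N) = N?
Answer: -130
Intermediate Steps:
v(z) = 14 (v(z) = (2 + 5)*2 = 7*2 = 14)
F = 144 (F = 12² = 144)
v(28/(-24) + 1/(-19)) - F = 14 - 1*144 = 14 - 144 = -130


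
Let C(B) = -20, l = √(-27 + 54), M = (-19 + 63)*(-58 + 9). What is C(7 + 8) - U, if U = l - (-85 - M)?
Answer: 2051 - 3*√3 ≈ 2045.8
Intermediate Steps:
M = -2156 (M = 44*(-49) = -2156)
l = 3*√3 (l = √27 = 3*√3 ≈ 5.1962)
U = -2071 + 3*√3 (U = 3*√3 - (-85 - 1*(-2156)) = 3*√3 - (-85 + 2156) = 3*√3 - 1*2071 = 3*√3 - 2071 = -2071 + 3*√3 ≈ -2065.8)
C(7 + 8) - U = -20 - (-2071 + 3*√3) = -20 + (2071 - 3*√3) = 2051 - 3*√3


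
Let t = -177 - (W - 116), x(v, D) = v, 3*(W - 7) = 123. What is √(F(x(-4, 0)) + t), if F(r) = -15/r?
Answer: I*√421/2 ≈ 10.259*I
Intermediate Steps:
W = 48 (W = 7 + (⅓)*123 = 7 + 41 = 48)
t = -109 (t = -177 - (48 - 116) = -177 - 1*(-68) = -177 + 68 = -109)
√(F(x(-4, 0)) + t) = √(-15/(-4) - 109) = √(-15*(-¼) - 109) = √(15/4 - 109) = √(-421/4) = I*√421/2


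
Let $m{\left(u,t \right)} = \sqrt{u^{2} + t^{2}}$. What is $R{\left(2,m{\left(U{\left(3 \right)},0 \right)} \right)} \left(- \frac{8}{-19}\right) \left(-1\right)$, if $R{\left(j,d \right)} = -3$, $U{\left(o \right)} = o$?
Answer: $\frac{24}{19} \approx 1.2632$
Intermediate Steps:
$m{\left(u,t \right)} = \sqrt{t^{2} + u^{2}}$
$R{\left(2,m{\left(U{\left(3 \right)},0 \right)} \right)} \left(- \frac{8}{-19}\right) \left(-1\right) = - 3 \left(- \frac{8}{-19}\right) \left(-1\right) = - 3 \left(\left(-8\right) \left(- \frac{1}{19}\right)\right) \left(-1\right) = \left(-3\right) \frac{8}{19} \left(-1\right) = \left(- \frac{24}{19}\right) \left(-1\right) = \frac{24}{19}$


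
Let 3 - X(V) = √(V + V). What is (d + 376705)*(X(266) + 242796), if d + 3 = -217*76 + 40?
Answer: 87468339750 - 720500*√133 ≈ 8.7460e+10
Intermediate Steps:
X(V) = 3 - √2*√V (X(V) = 3 - √(V + V) = 3 - √(2*V) = 3 - √2*√V)
d = -16455 (d = -3 + (-217*76 + 40) = -3 + (-16492 + 40) = -3 - 16452 = -16455)
(d + 376705)*(X(266) + 242796) = (-16455 + 376705)*((3 - √2*√266) + 242796) = 360250*((3 - 2*√133) + 242796) = 360250*(242799 - 2*√133) = 87468339750 - 720500*√133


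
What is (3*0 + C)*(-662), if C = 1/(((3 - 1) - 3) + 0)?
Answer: 662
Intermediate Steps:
C = -1 (C = 1/((2 - 3) + 0) = 1/(-1 + 0) = 1/(-1) = -1)
(3*0 + C)*(-662) = (3*0 - 1)*(-662) = (0 - 1)*(-662) = -1*(-662) = 662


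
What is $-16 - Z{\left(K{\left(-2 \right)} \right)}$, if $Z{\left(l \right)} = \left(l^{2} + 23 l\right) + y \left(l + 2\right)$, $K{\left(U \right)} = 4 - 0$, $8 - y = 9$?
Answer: $-118$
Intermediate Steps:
$y = -1$ ($y = 8 - 9 = -1$)
$K{\left(U \right)} = 4$ ($K{\left(U \right)} = 4 + 0 = 4$)
$Z{\left(l \right)} = -2 + l^{2} + 22 l$ ($Z{\left(l \right)} = \left(l^{2} + 23 l\right) - \left(l + 2\right) = \left(l^{2} + 23 l\right) - \left(2 + l\right) = -2 + l^{2} + 22 l$)
$-16 - Z{\left(K{\left(-2 \right)} \right)} = -16 - \left(-2 + 4^{2} + 22 \cdot 4\right) = -16 - \left(-2 + 16 + 88\right) = -16 - 102 = -118$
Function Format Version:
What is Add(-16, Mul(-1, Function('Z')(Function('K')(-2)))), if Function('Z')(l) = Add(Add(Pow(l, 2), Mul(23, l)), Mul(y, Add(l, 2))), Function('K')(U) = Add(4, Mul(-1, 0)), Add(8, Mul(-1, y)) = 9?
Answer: -118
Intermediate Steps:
y = -1 (y = Add(8, Mul(-1, 9)) = Add(8, -9) = -1)
Function('K')(U) = 4 (Function('K')(U) = Add(4, 0) = 4)
Function('Z')(l) = Add(-2, Pow(l, 2), Mul(22, l)) (Function('Z')(l) = Add(Add(Pow(l, 2), Mul(23, l)), Mul(-1, Add(l, 2))) = Add(Add(Pow(l, 2), Mul(23, l)), Mul(-1, Add(2, l))) = Add(Add(Pow(l, 2), Mul(23, l)), Add(-2, Mul(-1, l))) = Add(-2, Pow(l, 2), Mul(22, l)))
Add(-16, Mul(-1, Function('Z')(Function('K')(-2)))) = Add(-16, Mul(-1, Add(-2, Pow(4, 2), Mul(22, 4)))) = Add(-16, Mul(-1, Add(-2, 16, 88))) = Add(-16, Mul(-1, 102)) = Add(-16, -102) = -118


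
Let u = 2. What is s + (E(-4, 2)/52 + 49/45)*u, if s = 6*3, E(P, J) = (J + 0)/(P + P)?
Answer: 94387/4680 ≈ 20.168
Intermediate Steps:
E(P, J) = J/(2*P) (E(P, J) = J/((2*P)) = J*(1/(2*P)) = J/(2*P))
s = 18
s + (E(-4, 2)/52 + 49/45)*u = 18 + (((½)*2/(-4))/52 + 49/45)*2 = 18 + (((½)*2*(-¼))*(1/52) + 49*(1/45))*2 = 18 + (-¼*1/52 + 49/45)*2 = 18 + (-1/208 + 49/45)*2 = 18 + (10147/9360)*2 = 18 + 10147/4680 = 94387/4680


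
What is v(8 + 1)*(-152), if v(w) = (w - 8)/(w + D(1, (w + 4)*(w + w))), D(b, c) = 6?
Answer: -152/15 ≈ -10.133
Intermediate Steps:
v(w) = (-8 + w)/(6 + w) (v(w) = (w - 8)/(w + 6) = (-8 + w)/(6 + w))
v(8 + 1)*(-152) = ((-8 + (8 + 1))/(6 + (8 + 1)))*(-152) = ((-8 + 9)/(6 + 9))*(-152) = (1/15)*(-152) = -152/15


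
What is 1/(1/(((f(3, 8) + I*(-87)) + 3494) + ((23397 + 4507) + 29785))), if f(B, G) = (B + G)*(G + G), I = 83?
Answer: 54138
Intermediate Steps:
f(B, G) = 2*G*(B + G) (f(B, G) = (B + G)*(2*G) = 2*G*(B + G))
1/(1/(((f(3, 8) + I*(-87)) + 3494) + ((23397 + 4507) + 29785))) = 1/(1/(((2*8*(3 + 8) + 83*(-87)) + 3494) + ((23397 + 4507) + 29785))) = 1/(1/(((2*8*11 - 7221) + 3494) + (27904 + 29785))) = 1/(1/(((176 - 7221) + 3494) + 57689)) = 1/(1/((-7045 + 3494) + 57689)) = 1/(1/(-3551 + 57689)) = 1/(1/54138) = 54138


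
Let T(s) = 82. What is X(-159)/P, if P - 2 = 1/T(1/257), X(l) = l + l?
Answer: -8692/55 ≈ -158.04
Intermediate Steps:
X(l) = 2*l
P = 165/82 (P = 2 + 1/82 = 165/82 ≈ 2.0122)
X(-159)/P = (2*(-159))/(165/82) = -318*82/165 = -8692/55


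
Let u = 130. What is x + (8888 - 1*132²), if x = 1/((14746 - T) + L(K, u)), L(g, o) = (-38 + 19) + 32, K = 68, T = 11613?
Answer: -26854255/3146 ≈ -8536.0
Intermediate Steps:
L(g, o) = 13 (L(g, o) = -19 + 32 = 13)
x = 1/3146 (x = 1/((14746 - 1*11613) + 13) = 1/((14746 - 11613) + 13) = 1/(3133 + 13) = 1/3146 ≈ 0.00031786)
x + (8888 - 1*132²) = 1/3146 + (8888 - 1*132²) = 1/3146 + (8888 - 1*17424) = 1/3146 + (8888 - 17424) = 1/3146 - 8536 = -26854255/3146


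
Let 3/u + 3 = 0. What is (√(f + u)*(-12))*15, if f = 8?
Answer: -180*√7 ≈ -476.24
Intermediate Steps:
u = -1 (u = 3/(-3 + 0) = 3/(-3) = 3*(-⅓) = -1)
(√(f + u)*(-12))*15 = (√(8 - 1)*(-12))*15 = (√7*(-12))*15 = -12*√7*15 = -180*√7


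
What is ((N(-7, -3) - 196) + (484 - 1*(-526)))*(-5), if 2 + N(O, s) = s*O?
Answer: -4165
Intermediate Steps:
N(O, s) = -2 + O*s (N(O, s) = -2 + s*O = -2 + O*s)
((N(-7, -3) - 196) + (484 - 1*(-526)))*(-5) = (((-2 - 7*(-3)) - 196) + (484 - 1*(-526)))*(-5) = (((-2 + 21) - 196) + (484 + 526))*(-5) = ((19 - 196) + 1010)*(-5) = (-177 + 1010)*(-5) = 833*(-5) = -4165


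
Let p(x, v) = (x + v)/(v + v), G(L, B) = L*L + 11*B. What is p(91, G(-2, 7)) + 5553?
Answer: 449879/81 ≈ 5554.1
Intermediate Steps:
G(L, B) = L**2 + 11*B
p(x, v) = (v + x)/(2*v) (p(x, v) = (v + x)/((2*v)) = (v + x)*(1/(2*v)) = (v + x)/(2*v))
p(91, G(-2, 7)) + 5553 = (((-2)**2 + 11*7) + 91)/(2*((-2)**2 + 11*7)) + 5553 = ((4 + 77) + 91)/(2*(4 + 77)) + 5553 = (1/2)*(81 + 91)/81 + 5553 = (1/2)*(1/81)*172 + 5553 = 86/81 + 5553 = 449879/81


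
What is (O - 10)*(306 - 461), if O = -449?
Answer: 71145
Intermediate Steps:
(O - 10)*(306 - 461) = (-449 - 10)*(306 - 461) = -459*(-155) = 71145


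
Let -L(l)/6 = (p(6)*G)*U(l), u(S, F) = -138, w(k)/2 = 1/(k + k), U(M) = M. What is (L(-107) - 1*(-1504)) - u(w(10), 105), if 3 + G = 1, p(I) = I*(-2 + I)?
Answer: -29174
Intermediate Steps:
w(k) = 1/k (w(k) = 2/(k + k) = 2/((2*k)) = 2*(1/(2*k)) = 1/k)
G = -2 (G = -3 + 1 = -2)
L(l) = 288*l (L(l) = -6*(6*(-2 + 6))*(-2)*l = -6*(6*4)*(-2)*l = -6*24*(-2)*l = -(-288)*l = 288*l)
(L(-107) - 1*(-1504)) - u(w(10), 105) = (288*(-107) - 1*(-1504)) - 1*(-138) = (-30816 + 1504) + 138 = -29312 + 138 = -29174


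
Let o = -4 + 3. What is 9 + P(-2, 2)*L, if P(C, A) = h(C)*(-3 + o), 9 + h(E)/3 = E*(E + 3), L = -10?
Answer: -1311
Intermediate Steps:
h(E) = -27 + 3*E*(3 + E) (h(E) = -27 + 3*(E*(E + 3)) = -27 + 3*(E*(3 + E)) = -27 + 3*E*(3 + E))
o = -1
P(C, A) = 108 - 36*C - 12*C**2 (P(C, A) = (-27 + 3*C**2 + 9*C)*(-3 - 1) = (-27 + 3*C**2 + 9*C)*(-4) = 108 - 36*C - 12*C**2)
9 + P(-2, 2)*L = 9 + (108 - 36*(-2) - 12*(-2)**2)*(-10) = 9 + (108 + 72 - 12*4)*(-10) = 9 + (108 + 72 - 48)*(-10) = 9 + 132*(-10) = 9 - 1320 = -1311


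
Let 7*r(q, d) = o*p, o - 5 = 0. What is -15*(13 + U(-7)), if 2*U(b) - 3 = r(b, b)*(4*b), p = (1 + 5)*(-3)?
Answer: -5835/2 ≈ -2917.5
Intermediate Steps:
o = 5 (o = 5 + 0 = 5)
p = -18 (p = 6*(-3) = -18)
r(q, d) = -90/7 (r(q, d) = (5*(-18))/7 = (⅐)*(-90) = -90/7)
U(b) = 3/2 - 180*b/7 (U(b) = 3/2 + (-360*b/7)/2 = 3/2 - 180*b/7)
-15*(13 + U(-7)) = -15*(13 + (3/2 - 180/7*(-7))) = -15*(13 + (3/2 + 180)) = -15*(13 + 363/2) = -15*389/2 = -5835/2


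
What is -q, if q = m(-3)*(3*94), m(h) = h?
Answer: 846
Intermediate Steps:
q = -846 (q = -9*94 = -3*282 = -846)
-q = -1*(-846) = 846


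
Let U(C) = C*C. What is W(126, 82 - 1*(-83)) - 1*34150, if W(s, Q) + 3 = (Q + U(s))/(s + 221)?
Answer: -11835050/347 ≈ -34107.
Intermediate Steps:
U(C) = C²
W(s, Q) = -3 + (Q + s²)/(221 + s) (W(s, Q) = -3 + (Q + s²)/(s + 221) = -3 + (Q + s²)/(221 + s))
W(126, 82 - 1*(-83)) - 1*34150 = (-663 + (82 - 1*(-83)) + 126² - 3*126)/(221 + 126) - 1*34150 = (-663 + (82 + 83) + 15876 - 378)/347 - 34150 = (-663 + 165 + 15876 - 378)/347 - 34150 = (1/347)*15000 - 34150 = 15000/347 - 34150 = -11835050/347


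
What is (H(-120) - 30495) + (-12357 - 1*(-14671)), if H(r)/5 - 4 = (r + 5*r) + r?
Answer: -32361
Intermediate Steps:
H(r) = 20 + 35*r (H(r) = 20 + 5*((r + 5*r) + r) = 20 + 5*(6*r + r) = 20 + 5*(7*r) = 20 + 35*r)
(H(-120) - 30495) + (-12357 - 1*(-14671)) = ((20 + 35*(-120)) - 30495) + (-12357 - 1*(-14671)) = ((20 - 4200) - 30495) + (-12357 + 14671) = (-4180 - 30495) + 2314 = -34675 + 2314 = -32361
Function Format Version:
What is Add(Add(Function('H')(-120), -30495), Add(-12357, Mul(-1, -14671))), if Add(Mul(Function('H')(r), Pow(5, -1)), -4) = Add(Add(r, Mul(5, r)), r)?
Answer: -32361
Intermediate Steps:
Function('H')(r) = Add(20, Mul(35, r)) (Function('H')(r) = Add(20, Mul(5, Add(Add(r, Mul(5, r)), r))) = Add(20, Mul(5, Add(Mul(6, r), r))) = Add(20, Mul(5, Mul(7, r))) = Add(20, Mul(35, r)))
Add(Add(Function('H')(-120), -30495), Add(-12357, Mul(-1, -14671))) = Add(Add(Add(20, Mul(35, -120)), -30495), Add(-12357, Mul(-1, -14671))) = Add(Add(Add(20, -4200), -30495), Add(-12357, 14671)) = Add(Add(-4180, -30495), 2314) = Add(-34675, 2314) = -32361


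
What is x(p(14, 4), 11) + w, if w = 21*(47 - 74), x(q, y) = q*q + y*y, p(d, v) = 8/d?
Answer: -21838/49 ≈ -445.67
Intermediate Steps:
x(q, y) = q² + y²
w = -567 (w = 21*(-27) = -567)
x(p(14, 4), 11) + w = ((8/14)² + 11²) - 567 = ((8*(1/14))² + 121) - 567 = ((4/7)² + 121) - 567 = (16/49 + 121) - 567 = 5945/49 - 567 = -21838/49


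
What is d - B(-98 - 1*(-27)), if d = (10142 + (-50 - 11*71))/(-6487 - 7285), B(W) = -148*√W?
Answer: -9311/13772 + 148*I*√71 ≈ -0.67608 + 1247.1*I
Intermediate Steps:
d = -9311/13772 (d = (10142 + (-50 - 781))/(-13772) = (10142 - 831)*(-1/13772) = 9311*(-1/13772) = -9311/13772 ≈ -0.67608)
d - B(-98 - 1*(-27)) = -9311/13772 - (-148)*√(-98 - 1*(-27)) = -9311/13772 - (-148)*√(-98 + 27) = -9311/13772 - (-148)*√(-71) = -9311/13772 - (-148)*I*√71 = -9311/13772 + 148*I*√71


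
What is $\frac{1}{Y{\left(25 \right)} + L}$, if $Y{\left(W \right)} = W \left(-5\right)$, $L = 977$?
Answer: $\frac{1}{852} \approx 0.0011737$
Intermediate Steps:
$Y{\left(W \right)} = - 5 W$
$\frac{1}{Y{\left(25 \right)} + L} = \frac{1}{\left(-5\right) 25 + 977} = \frac{1}{-125 + 977} = \frac{1}{852}$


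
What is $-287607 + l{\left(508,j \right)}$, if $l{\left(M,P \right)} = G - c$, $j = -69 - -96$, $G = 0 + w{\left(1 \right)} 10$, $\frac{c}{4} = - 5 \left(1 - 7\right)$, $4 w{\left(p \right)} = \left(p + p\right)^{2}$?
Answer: $-287717$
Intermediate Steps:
$w{\left(p \right)} = p^{2}$ ($w{\left(p \right)} = \frac{\left(p + p\right)^{2}}{4} = \frac{\left(2 p\right)^{2}}{4} = \frac{4 p^{2}}{4} = p^{2}$)
$c = 120$ ($c = 4 \left(- 5 \left(1 - 7\right)\right) = 4 \left(\left(-5\right) \left(-6\right)\right) = 4 \cdot 30 = 120$)
$G = 10$ ($G = 0 + 1^{2} \cdot 10 = 0 + 1 \cdot 10 = 0 + 10 = 10$)
$j = 27$ ($j = -69 + 96 = 27$)
$l{\left(M,P \right)} = -110$ ($l{\left(M,P \right)} = 10 - 120 = -110$)
$-287607 + l{\left(508,j \right)} = -287607 - 110 = -287717$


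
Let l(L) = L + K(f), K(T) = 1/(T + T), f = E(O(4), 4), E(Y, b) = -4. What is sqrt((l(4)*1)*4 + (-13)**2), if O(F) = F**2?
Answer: 3*sqrt(82)/2 ≈ 13.583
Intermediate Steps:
f = -4
K(T) = 1/(2*T)
l(L) = -1/8 + L (l(L) = L + (1/2)/(-4) = L + (1/2)*(-1/4) = L - 1/8 = -1/8 + L)
sqrt((l(4)*1)*4 + (-13)**2) = sqrt(((-1/8 + 4)*1)*4 + (-13)**2) = sqrt(((31/8)*1)*4 + 169) = sqrt((31/8)*4 + 169) = sqrt(31/2 + 169) = sqrt(369/2) = 3*sqrt(82)/2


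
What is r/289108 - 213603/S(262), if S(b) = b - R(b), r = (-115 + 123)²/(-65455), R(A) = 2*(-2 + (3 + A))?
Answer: 336844172581627/416318411080 ≈ 809.10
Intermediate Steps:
R(A) = 2 + 2*A (R(A) = 2*(1 + A) = 2 + 2*A)
r = -64/65455 (r = 8²*(-1/65455) = 64*(-1/65455) = -64/65455 ≈ -0.00097777)
S(b) = -2 - b (S(b) = b - (2 + 2*b) = b + (-2 - 2*b) = -2 - b)
r/289108 - 213603/S(262) = -64/65455/289108 - 213603/(-2 - 1*262) = -64/65455*1/289108 - 213603/(-2 - 262) = -16/4730891035 - 213603/(-264) = -16/4730891035 - 213603*(-1/264) = -16/4730891035 + 71201/88 = 336844172581627/416318411080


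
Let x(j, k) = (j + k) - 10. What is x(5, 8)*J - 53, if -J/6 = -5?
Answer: 37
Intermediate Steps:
J = 30 (J = -6*(-5) = 30)
x(j, k) = -10 + j + k
x(5, 8)*J - 53 = (-10 + 5 + 8)*30 - 53 = 3*30 - 53 = 90 - 53 = 37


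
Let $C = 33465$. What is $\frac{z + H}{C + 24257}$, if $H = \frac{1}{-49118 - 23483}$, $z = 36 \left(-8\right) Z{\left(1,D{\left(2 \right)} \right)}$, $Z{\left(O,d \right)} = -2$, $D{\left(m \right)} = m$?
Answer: $\frac{5974025}{598667846} \approx 0.0099789$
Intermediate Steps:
$z = 576$ ($z = 36 \left(-8\right) \left(-2\right) = \left(-288\right) \left(-2\right) = 576$)
$H = - \frac{1}{72601}$ ($H = \frac{1}{-72601} = - \frac{1}{72601} \approx -1.3774 \cdot 10^{-5}$)
$\frac{z + H}{C + 24257} = \frac{576 - \frac{1}{72601}}{33465 + 24257} = \frac{41818175}{72601 \cdot 57722} = \frac{41818175}{72601} \cdot \frac{1}{57722} = \frac{5974025}{598667846}$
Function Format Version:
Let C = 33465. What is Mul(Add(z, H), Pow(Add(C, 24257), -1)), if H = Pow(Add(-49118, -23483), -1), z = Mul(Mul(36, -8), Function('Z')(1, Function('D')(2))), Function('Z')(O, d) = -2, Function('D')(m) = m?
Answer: Rational(5974025, 598667846) ≈ 0.0099789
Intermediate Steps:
z = 576 (z = Mul(Mul(36, -8), -2) = Mul(-288, -2) = 576)
H = Rational(-1, 72601) (H = Pow(-72601, -1) = Rational(-1, 72601) ≈ -1.3774e-5)
Mul(Add(z, H), Pow(Add(C, 24257), -1)) = Mul(Add(576, Rational(-1, 72601)), Pow(Add(33465, 24257), -1)) = Mul(Rational(41818175, 72601), Pow(57722, -1)) = Mul(Rational(41818175, 72601), Rational(1, 57722)) = Rational(5974025, 598667846)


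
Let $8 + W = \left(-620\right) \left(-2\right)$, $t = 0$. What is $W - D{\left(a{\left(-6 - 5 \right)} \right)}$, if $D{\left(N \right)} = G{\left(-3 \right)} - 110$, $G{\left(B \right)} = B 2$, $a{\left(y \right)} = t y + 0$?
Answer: $1348$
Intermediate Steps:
$a{\left(y \right)} = 0$ ($a{\left(y \right)} = 0 y + 0 = 0 + 0 = 0$)
$G{\left(B \right)} = 2 B$
$D{\left(N \right)} = -116$ ($D{\left(N \right)} = 2 \left(-3\right) - 110 = -6 - 110 = -116$)
$W = 1232$ ($W = -8 - -1240 = -8 + 1240 = 1232$)
$W - D{\left(a{\left(-6 - 5 \right)} \right)} = 1232 - -116 = 1232 + 116 = 1348$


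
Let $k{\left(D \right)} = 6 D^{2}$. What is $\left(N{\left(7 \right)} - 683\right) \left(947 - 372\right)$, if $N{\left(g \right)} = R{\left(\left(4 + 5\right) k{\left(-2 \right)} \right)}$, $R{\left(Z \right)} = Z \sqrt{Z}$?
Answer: $-392725 + 745200 \sqrt{6} \approx 1.4326 \cdot 10^{6}$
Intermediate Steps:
$R{\left(Z \right)} = Z^{\frac{3}{2}}$
$N{\left(g \right)} = 1296 \sqrt{6}$ ($N{\left(g \right)} = \left(\left(4 + 5\right) 6 \left(-2\right)^{2}\right)^{\frac{3}{2}} = \left(9 \cdot 6 \cdot 4\right)^{\frac{3}{2}} = \left(9 \cdot 24\right)^{\frac{3}{2}} = 216^{\frac{3}{2}} = 1296 \sqrt{6}$)
$\left(N{\left(7 \right)} - 683\right) \left(947 - 372\right) = \left(1296 \sqrt{6} - 683\right) \left(947 - 372\right) = \left(-683 + 1296 \sqrt{6}\right) 575 = -392725 + 745200 \sqrt{6}$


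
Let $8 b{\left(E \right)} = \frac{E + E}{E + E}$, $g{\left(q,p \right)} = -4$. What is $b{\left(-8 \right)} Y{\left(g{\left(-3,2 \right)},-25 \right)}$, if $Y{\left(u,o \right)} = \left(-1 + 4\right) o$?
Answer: $- \frac{75}{8} \approx -9.375$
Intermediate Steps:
$Y{\left(u,o \right)} = 3 o$
$b{\left(E \right)} = \frac{1}{8}$ ($b{\left(E \right)} = \frac{\left(E + E\right) \frac{1}{E + E}}{8} = \frac{2 E \frac{1}{2 E}}{8} = \frac{1}{8} \cdot 1 = \frac{1}{8}$)
$b{\left(-8 \right)} Y{\left(g{\left(-3,2 \right)},-25 \right)} = \frac{3 \left(-25\right)}{8} = \frac{1}{8} \left(-75\right) = - \frac{75}{8}$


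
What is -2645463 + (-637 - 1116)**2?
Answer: 427546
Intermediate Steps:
-2645463 + (-637 - 1116)**2 = -2645463 + (-1753)**2 = -2645463 + 3073009 = 427546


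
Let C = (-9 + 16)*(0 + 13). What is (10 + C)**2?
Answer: 10201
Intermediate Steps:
C = 91 (C = 7*13 = 91)
(10 + C)**2 = (10 + 91)**2 = 101**2 = 10201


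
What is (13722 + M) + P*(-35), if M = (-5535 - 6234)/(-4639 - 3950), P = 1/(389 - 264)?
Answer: 982230184/71575 ≈ 13723.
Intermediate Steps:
P = 1/125 ≈ 0.0080000
M = 3923/2863 (M = -11769/(-8589) = -11769*(-1/8589) = 3923/2863 ≈ 1.3702)
(13722 + M) + P*(-35) = (13722 + 3923/2863) + (1/125)*(-35) = 39290009/2863 - 7/25 = 982230184/71575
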